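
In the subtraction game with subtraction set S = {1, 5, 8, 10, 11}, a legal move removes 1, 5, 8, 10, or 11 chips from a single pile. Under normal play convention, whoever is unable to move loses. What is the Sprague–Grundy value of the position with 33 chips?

3

n :  0  1  2  3  4  5  6  7  8  9 10 11 12 13 14 15 16 17 18 19 20 21 22 23 24 25 26 27 28 29 30 31 32 33
G :  0  1  0  1  0  1  0  1  2  3  2  3  2  3  2  3  4  5  0  1  0  1  0  1  0  1  2  3  2  3  2  3  2  3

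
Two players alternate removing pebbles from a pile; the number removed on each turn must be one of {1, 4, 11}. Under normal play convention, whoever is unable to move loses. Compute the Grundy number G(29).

n :  0  1  2  3  4  5  6  7  8  9 10 11 12 13 14 15 16 17 18 19 20 21 22 23 24 25 26 27 28 29
G :  0  1  0  1  2  0  1  0  1  2  0  1  0  1  2  0  1  0  1  2  0  1  0  1  2  0  1  0  1  2

2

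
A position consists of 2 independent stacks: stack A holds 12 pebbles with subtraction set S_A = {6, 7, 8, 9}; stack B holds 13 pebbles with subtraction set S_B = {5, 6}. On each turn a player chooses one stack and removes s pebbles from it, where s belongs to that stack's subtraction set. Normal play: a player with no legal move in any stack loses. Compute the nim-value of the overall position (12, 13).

2

Stack A, S = {6, 7, 8, 9}:
n :  0  1  2  3  4  5  6  7  8  9 10 11 12
G :  0  0  0  0  0  0  1  1  1  1  1  1  2
G_A(12) = 2.
Stack B, S = {5, 6}:
G(0) = 0
G(1) = mex{} = 0
G(2) = mex{} = 0
G(3) = mex{} = 0
G(4) = mex{} = 0
G(5) = mex{0} = 1
G(6) = mex{0,0} = 1
G(7) = mex{0,0} = 1
G(8) = mex{0,0} = 1
G(9) = mex{0,0} = 1
G(10) = mex{1,0} = 2
G(11) = mex{1,1} = 0
G(12) = mex{1,1} = 0
G(13) = mex{1,1} = 0
G_B(13) = 0.
Combined Grundy value = 2 ⊕ 0 = 2.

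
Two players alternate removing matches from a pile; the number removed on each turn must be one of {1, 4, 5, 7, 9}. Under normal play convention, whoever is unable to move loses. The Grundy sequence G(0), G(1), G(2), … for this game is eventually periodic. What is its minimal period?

8

n :  0  1  2  3  4  5  6  7  8  9 10 11 12 13 14 15 16 17 18
G :  0  1  0  1  2  3  2  3  0  1  0  1  2  3  2  3  0  1  0
G(n+8) = G(n) holds for n = 0,…,8 (a full window of length max(S) = 9), so the sequence is purely periodic with period 8.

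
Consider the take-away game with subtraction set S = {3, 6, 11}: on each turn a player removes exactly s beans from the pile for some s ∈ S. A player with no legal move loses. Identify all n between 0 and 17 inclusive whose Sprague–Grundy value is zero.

n :  0  1  2  3  4  5  6  7  8  9 10 11 12 13 14 15 16 17
G :  0  0  0  1  1  1  2  2  2  0  0  3  1  1  0  2  2  1
P-positions are exactly the n with G(n) = 0.

0, 1, 2, 9, 10, 14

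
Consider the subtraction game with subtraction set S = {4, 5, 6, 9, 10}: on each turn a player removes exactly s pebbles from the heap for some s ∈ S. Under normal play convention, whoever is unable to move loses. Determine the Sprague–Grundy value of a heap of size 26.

G(0) = 0
G(1) = mex{} = 0
G(2) = mex{} = 0
G(3) = mex{} = 0
G(4) = mex{0} = 1
G(5) = mex{0,0} = 1
G(6) = mex{0,0,0} = 1
G(7) = mex{0,0,0} = 1
G(8) = mex{1,0,0} = 2
G(9) = mex{1,1,0,0} = 2
G(10) = mex{1,1,1,0,0} = 2
G(11) = mex{1,1,1,0,0} = 2
G(12) = mex{2,1,1,0,0} = 3
G(13) = mex{2,2,1,1,0} = 3
G(14) = mex{2,2,2,1,1} = 0
G(15) = mex{2,2,2,1,1} = 0
G(16) = mex{3,2,2,1,1} = 0
G(17) = mex{3,3,2,2,1} = 0
G(18) = mex{0,3,3,2,2} = 1
G(19) = mex{0,0,3,2,2} = 1
G(20) = mex{0,0,0,2,2} = 1
G(21) = mex{0,0,0,3,2} = 1
G(22) = mex{1,0,0,3,3} = 2
G(23) = mex{1,1,0,0,3} = 2
G(24) = mex{1,1,1,0,0} = 2
G(25) = mex{1,1,1,0,0} = 2
G(26) = mex{2,1,1,0,0} = 3

3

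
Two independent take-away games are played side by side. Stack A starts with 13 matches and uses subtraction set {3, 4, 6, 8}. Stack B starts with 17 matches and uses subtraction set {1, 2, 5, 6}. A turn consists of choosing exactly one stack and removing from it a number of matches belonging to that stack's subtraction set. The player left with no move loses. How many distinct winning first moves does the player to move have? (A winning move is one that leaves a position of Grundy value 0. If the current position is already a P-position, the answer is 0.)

0

Stack A, S = {3, 4, 6, 8}:
n :  0  1  2  3  4  5  6  7  8  9 10 11 12 13
G :  0  0  0  1  1  1  2  2  2  3  3  0  0  0
G_A(13) = 0.
Stack B, S = {1, 2, 5, 6}:
n :  0  1  2  3  4  5  6  7  8  9 10 11 12 13 14 15 16 17
G :  0  1  2  0  1  2  3  0  1  2  0  1  2  3  0  1  2  0
G_B(17) = 0.
Combined Grundy value = 0 ⊕ 0 = 0.
A winning move leaves total XOR = 0, i.e. changes one component's Grundy value g to g ⊕ X where X is the current total.
Stack A: target g' = 0⊕0 = 0, but every legal move changes the Grundy value (mex property), so 0 moves.
Stack B: target g' = 0⊕0 = 0, but every legal move changes the Grundy value (mex property), so 0 moves.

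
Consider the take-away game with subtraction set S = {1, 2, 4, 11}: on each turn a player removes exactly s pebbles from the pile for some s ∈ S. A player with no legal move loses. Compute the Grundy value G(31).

1

n :  0  1  2  3  4  5  6  7  8  9 10 11 12 13 14 15 16 17 18 19 20 21 22 23 24 25 26 27 28 29 30 31
G :  0  1  2  0  1  2  0  1  2  0  1  2  0  1  2  0  1  2  0  1  2  0  1  2  0  1  2  0  1  2  0  1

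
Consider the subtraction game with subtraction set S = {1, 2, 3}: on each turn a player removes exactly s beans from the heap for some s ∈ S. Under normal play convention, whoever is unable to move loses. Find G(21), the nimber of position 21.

G(0) = 0
G(1) = mex{0} = 1
G(2) = mex{1,0} = 2
G(3) = mex{2,1,0} = 3
G(4) = mex{3,2,1} = 0
G(5) = mex{0,3,2} = 1
G(6) = mex{1,0,3} = 2
G(7) = mex{2,1,0} = 3
G(8) = mex{3,2,1} = 0
G(9) = mex{0,3,2} = 1
G(10) = mex{1,0,3} = 2
G(11) = mex{2,1,0} = 3
G(12) = mex{3,2,1} = 0
G(13) = mex{0,3,2} = 1
G(14) = mex{1,0,3} = 2
G(15) = mex{2,1,0} = 3
G(16) = mex{3,2,1} = 0
G(17) = mex{0,3,2} = 1
G(18) = mex{1,0,3} = 2
G(19) = mex{2,1,0} = 3
G(20) = mex{3,2,1} = 0
G(21) = mex{0,3,2} = 1

1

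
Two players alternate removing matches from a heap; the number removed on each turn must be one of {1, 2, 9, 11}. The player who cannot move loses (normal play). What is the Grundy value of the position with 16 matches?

0

n :  0  1  2  3  4  5  6  7  8  9 10 11 12 13 14 15 16
G :  0  1  2  0  1  2  0  1  2  3  0  1  2  0  1  2  0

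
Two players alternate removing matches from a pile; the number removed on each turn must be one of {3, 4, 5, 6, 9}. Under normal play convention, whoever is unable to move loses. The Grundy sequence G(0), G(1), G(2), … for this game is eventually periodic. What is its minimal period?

12

G(0) = 0
G(1) = mex{} = 0
G(2) = mex{} = 0
G(3) = mex{0} = 1
G(4) = mex{0,0} = 1
G(5) = mex{0,0,0} = 1
G(6) = mex{1,0,0,0} = 2
G(7) = mex{1,1,0,0} = 2
G(8) = mex{1,1,1,0} = 2
G(9) = mex{2,1,1,1,0} = 3
G(10) = mex{2,2,1,1,0} = 3
G(11) = mex{2,2,2,1,0} = 3
G(12) = mex{3,2,2,2,1} = 0
G(13) = mex{3,3,2,2,1} = 0
G(14) = mex{3,3,3,2,1} = 0
G(15) = mex{0,3,3,3,2} = 1
G(16) = mex{0,0,3,3,2} = 1
G(17) = mex{0,0,0,3,2} = 1
G(18) = mex{1,0,0,0,3} = 2
G(19) = mex{1,1,0,0,3} = 2
G(20) = mex{1,1,1,0,3} = 2
G(21) = mex{2,1,1,1,0} = 3
G(22) = mex{2,2,1,1,0} = 3
G(23) = mex{2,2,2,1,0} = 3
G(24) = mex{3,2,2,2,1} = 0
G(25) = mex{3,3,2,2,1} = 0
G(n+12) = G(n) holds for n = 0,…,8 (a full window of length max(S) = 9), so the sequence is purely periodic with period 12.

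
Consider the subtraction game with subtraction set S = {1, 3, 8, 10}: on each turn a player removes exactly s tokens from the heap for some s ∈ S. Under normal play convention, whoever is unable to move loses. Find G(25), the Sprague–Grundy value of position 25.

1

G(0) = 0
G(1) = mex{0} = 1
G(2) = mex{1} = 0
G(3) = mex{0,0} = 1
G(4) = mex{1,1} = 0
G(5) = mex{0,0} = 1
G(6) = mex{1,1} = 0
G(7) = mex{0,0} = 1
G(8) = mex{1,1,0} = 2
G(9) = mex{2,0,1} = 3
G(10) = mex{3,1,0,0} = 2
G(11) = mex{2,2,1,1} = 0
G(12) = mex{0,3,0,0} = 1
G(13) = mex{1,2,1,1} = 0
G(14) = mex{0,0,0,0} = 1
G(15) = mex{1,1,1,1} = 0
G(16) = mex{0,0,2,0} = 1
G(17) = mex{1,1,3,1} = 0
G(18) = mex{0,0,2,2} = 1
G(19) = mex{1,1,0,3} = 2
G(20) = mex{2,0,1,2} = 3
G(21) = mex{3,1,0,0} = 2
G(22) = mex{2,2,1,1} = 0
G(23) = mex{0,3,0,0} = 1
G(24) = mex{1,2,1,1} = 0
G(25) = mex{0,0,0,0} = 1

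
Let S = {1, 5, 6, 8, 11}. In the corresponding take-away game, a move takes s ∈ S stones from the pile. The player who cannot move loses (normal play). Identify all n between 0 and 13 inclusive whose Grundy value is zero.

n :  0  1  2  3  4  5  6  7  8  9 10 11 12 13
G :  0  1  0  1  0  1  2  3  2  3  2  3  4  5
P-positions are exactly the n with G(n) = 0.

0, 2, 4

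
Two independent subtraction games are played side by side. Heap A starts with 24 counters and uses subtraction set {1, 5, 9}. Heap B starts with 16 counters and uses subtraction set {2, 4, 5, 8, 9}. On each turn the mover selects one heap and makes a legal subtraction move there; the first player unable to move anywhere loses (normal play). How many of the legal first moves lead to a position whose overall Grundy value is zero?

Heap A, S = {1, 5, 9}:
G(0) = 0
G(1) = mex{0} = 1
G(2) = mex{1} = 0
G(3) = mex{0} = 1
G(4) = mex{1} = 0
G(5) = mex{0,0} = 1
G(6) = mex{1,1} = 0
G(7) = mex{0,0} = 1
G(8) = mex{1,1} = 0
G(9) = mex{0,0,0} = 1
G(10) = mex{1,1,1} = 0
G(11) = mex{0,0,0} = 1
G(12) = mex{1,1,1} = 0
G(13) = mex{0,0,0} = 1
G(14) = mex{1,1,1} = 0
G(15) = mex{0,0,0} = 1
G(16) = mex{1,1,1} = 0
G(17) = mex{0,0,0} = 1
G(18) = mex{1,1,1} = 0
G(19) = mex{0,0,0} = 1
G(20) = mex{1,1,1} = 0
G(21) = mex{0,0,0} = 1
G(22) = mex{1,1,1} = 0
G(23) = mex{0,0,0} = 1
G(24) = mex{1,1,1} = 0
G_A(24) = 0.
Heap B, S = {2, 4, 5, 8, 9}:
G(0) = 0
G(1) = mex{} = 0
G(2) = mex{0} = 1
G(3) = mex{0} = 1
G(4) = mex{1,0} = 2
G(5) = mex{1,0,0} = 2
G(6) = mex{2,1,0} = 3
G(7) = mex{2,1,1} = 0
G(8) = mex{3,2,1,0} = 4
G(9) = mex{0,2,2,0,0} = 1
G(10) = mex{4,3,2,1,0} = 5
G(11) = mex{1,0,3,1,1} = 2
G(12) = mex{5,4,0,2,1} = 3
G(13) = mex{2,1,4,2,2} = 0
G(14) = mex{3,5,1,3,2} = 0
G(15) = mex{0,2,5,0,3} = 1
G(16) = mex{0,3,2,4,0} = 1
G_B(16) = 1.
Combined Grundy value = 0 ⊕ 1 = 1.
A winning move leaves total XOR = 0, i.e. changes one component's Grundy value g to g ⊕ X where X is the current total.
Heap A: need g' = 0⊕1 = 1. Options: 24−1→G=1, 24−5→G=1, 24−9→G=1. Hits: 3.
Heap B: need g' = 1⊕1 = 0. Options: 16−2→G=0, 16−4→G=3, 16−5→G=2, 16−8→G=4, 16−9→G=0. Hits: 2.

5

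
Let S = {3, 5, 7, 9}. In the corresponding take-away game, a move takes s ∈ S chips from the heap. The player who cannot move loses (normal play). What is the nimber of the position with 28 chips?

G(0) = 0
G(1) = mex{} = 0
G(2) = mex{} = 0
G(3) = mex{0} = 1
G(4) = mex{0} = 1
G(5) = mex{0,0} = 1
G(6) = mex{1,0} = 2
G(7) = mex{1,0,0} = 2
G(8) = mex{1,1,0} = 2
G(9) = mex{2,1,0,0} = 3
G(10) = mex{2,1,1,0} = 3
G(11) = mex{2,2,1,0} = 3
G(12) = mex{3,2,1,1} = 0
G(13) = mex{3,2,2,1} = 0
G(14) = mex{3,3,2,1} = 0
G(15) = mex{0,3,2,2} = 1
G(16) = mex{0,3,3,2} = 1
G(17) = mex{0,0,3,2} = 1
G(18) = mex{1,0,3,3} = 2
G(19) = mex{1,0,0,3} = 2
G(20) = mex{1,1,0,3} = 2
G(21) = mex{2,1,0,0} = 3
G(22) = mex{2,1,1,0} = 3
G(23) = mex{2,2,1,0} = 3
G(24) = mex{3,2,1,1} = 0
G(25) = mex{3,2,2,1} = 0
G(26) = mex{3,3,2,1} = 0
G(27) = mex{0,3,2,2} = 1
G(28) = mex{0,3,3,2} = 1

1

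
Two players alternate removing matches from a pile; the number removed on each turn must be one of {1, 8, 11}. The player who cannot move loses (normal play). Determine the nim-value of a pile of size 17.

n :  0  1  2  3  4  5  6  7  8  9 10 11 12 13 14 15 16 17
G :  0  1  0  1  0  1  0  1  2  0  1  2  3  2  3  2  0  1

1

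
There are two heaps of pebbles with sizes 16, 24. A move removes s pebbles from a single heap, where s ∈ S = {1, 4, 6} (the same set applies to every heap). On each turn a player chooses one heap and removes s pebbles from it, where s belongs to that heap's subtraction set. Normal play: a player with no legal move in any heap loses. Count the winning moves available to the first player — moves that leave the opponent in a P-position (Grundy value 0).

2

All heaps use S = {1, 4, 6}:
G(0) = 0
G(1) = mex{0} = 1
G(2) = mex{1} = 0
G(3) = mex{0} = 1
G(4) = mex{1,0} = 2
G(5) = mex{2,1} = 0
G(6) = mex{0,0,0} = 1
G(7) = mex{1,1,1} = 0
G(8) = mex{0,2,0} = 1
G(9) = mex{1,0,1} = 2
G(10) = mex{2,1,2} = 0
G(11) = mex{0,0,0} = 1
G(12) = mex{1,1,1} = 0
G(13) = mex{0,2,0} = 1
G(14) = mex{1,0,1} = 2
G(15) = mex{2,1,2} = 0
G(16) = mex{0,0,0} = 1
G(17) = mex{1,1,1} = 0
G(18) = mex{0,2,0} = 1
G(19) = mex{1,0,1} = 2
G(20) = mex{2,1,2} = 0
G(21) = mex{0,0,0} = 1
G(22) = mex{1,1,1} = 0
G(23) = mex{0,2,0} = 1
G(24) = mex{1,0,1} = 2
Heap A: G(16) = 1.
Heap B: G(24) = 2.
Combined Grundy value = 1 ⊕ 2 = 3.
A winning move leaves total XOR = 0, i.e. changes one component's Grundy value g to g ⊕ X where X is the current total.
Heap A: need g' = 1⊕3 = 2. Options: 16−1→G=0, 16−4→G=0, 16−6→G=0. Hits: 0.
Heap B: need g' = 2⊕3 = 1. Options: 24−1→G=1, 24−4→G=0, 24−6→G=1. Hits: 2.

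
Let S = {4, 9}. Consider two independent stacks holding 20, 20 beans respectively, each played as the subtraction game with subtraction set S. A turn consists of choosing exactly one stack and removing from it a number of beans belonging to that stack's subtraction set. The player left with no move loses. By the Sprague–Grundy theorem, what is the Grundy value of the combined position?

All stacks use S = {4, 9}:
n :  0  1  2  3  4  5  6  7  8  9 10 11 12 13 14 15 16 17 18 19 20
G :  0  0  0  0  1  1  1  1  0  2  2  2  1  0  0  0  0  1  1  1  1
Stack A: G(20) = 1.
Stack B: G(20) = 1.
Combined Grundy value = 1 ⊕ 1 = 0.

0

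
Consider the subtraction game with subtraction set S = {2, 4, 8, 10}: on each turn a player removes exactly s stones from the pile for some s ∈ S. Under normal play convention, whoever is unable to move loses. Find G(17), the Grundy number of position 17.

2

n :  0  1  2  3  4  5  6  7  8  9 10 11 12 13 14 15 16 17
G :  0  0  1  1  2  2  0  0  1  1  2  2  0  0  1  1  2  2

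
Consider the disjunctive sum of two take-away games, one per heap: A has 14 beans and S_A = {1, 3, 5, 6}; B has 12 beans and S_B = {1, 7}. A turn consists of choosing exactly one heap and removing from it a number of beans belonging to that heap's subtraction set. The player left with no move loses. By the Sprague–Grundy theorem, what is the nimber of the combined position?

Heap A, S = {1, 3, 5, 6}:
G(0) = 0
G(1) = mex{0} = 1
G(2) = mex{1} = 0
G(3) = mex{0,0} = 1
G(4) = mex{1,1} = 0
G(5) = mex{0,0,0} = 1
G(6) = mex{1,1,1,0} = 2
G(7) = mex{2,0,0,1} = 3
G(8) = mex{3,1,1,0} = 2
G(9) = mex{2,2,0,1} = 3
G(10) = mex{3,3,1,0} = 2
G(11) = mex{2,2,2,1} = 0
G(12) = mex{0,3,3,2} = 1
G(13) = mex{1,2,2,3} = 0
G(14) = mex{0,0,3,2} = 1
G_A(14) = 1.
Heap B, S = {1, 7}:
G(0) = 0
G(1) = mex{0} = 1
G(2) = mex{1} = 0
G(3) = mex{0} = 1
G(4) = mex{1} = 0
G(5) = mex{0} = 1
G(6) = mex{1} = 0
G(7) = mex{0,0} = 1
G(8) = mex{1,1} = 0
G(9) = mex{0,0} = 1
G(10) = mex{1,1} = 0
G(11) = mex{0,0} = 1
G(12) = mex{1,1} = 0
G_B(12) = 0.
Combined Grundy value = 1 ⊕ 0 = 1.

1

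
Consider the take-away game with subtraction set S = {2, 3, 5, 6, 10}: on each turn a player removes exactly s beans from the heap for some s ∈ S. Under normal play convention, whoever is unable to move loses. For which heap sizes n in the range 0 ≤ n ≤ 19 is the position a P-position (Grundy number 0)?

n :  0  1  2  3  4  5  6  7  8  9 10 11 12 13 14 15 16 17 18 19
G :  0  0  1  1  2  2  3  3  0  0  1  1  2  2  3  3  0  0  1  1
P-positions are exactly the n with G(n) = 0.

0, 1, 8, 9, 16, 17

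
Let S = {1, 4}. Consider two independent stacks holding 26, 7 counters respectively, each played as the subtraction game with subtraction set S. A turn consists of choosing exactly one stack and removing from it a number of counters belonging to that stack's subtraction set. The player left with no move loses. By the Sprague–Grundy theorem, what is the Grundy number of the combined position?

1

All stacks use S = {1, 4}:
G(0) = 0
G(1) = mex{0} = 1
G(2) = mex{1} = 0
G(3) = mex{0} = 1
G(4) = mex{1,0} = 2
G(5) = mex{2,1} = 0
G(6) = mex{0,0} = 1
G(7) = mex{1,1} = 0
G(8) = mex{0,2} = 1
G(9) = mex{1,0} = 2
G(10) = mex{2,1} = 0
G(11) = mex{0,0} = 1
G(12) = mex{1,1} = 0
G(13) = mex{0,2} = 1
G(14) = mex{1,0} = 2
G(15) = mex{2,1} = 0
G(16) = mex{0,0} = 1
G(17) = mex{1,1} = 0
G(18) = mex{0,2} = 1
G(19) = mex{1,0} = 2
G(20) = mex{2,1} = 0
G(21) = mex{0,0} = 1
G(22) = mex{1,1} = 0
G(23) = mex{0,2} = 1
G(24) = mex{1,0} = 2
G(25) = mex{2,1} = 0
G(26) = mex{0,0} = 1
Stack A: G(26) = 1.
Stack B: G(7) = 0.
Combined Grundy value = 1 ⊕ 0 = 1.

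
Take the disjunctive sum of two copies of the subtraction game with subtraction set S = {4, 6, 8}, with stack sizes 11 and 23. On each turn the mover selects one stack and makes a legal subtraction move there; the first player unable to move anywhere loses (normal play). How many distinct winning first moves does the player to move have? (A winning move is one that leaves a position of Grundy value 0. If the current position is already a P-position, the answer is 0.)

All stacks use S = {4, 6, 8}:
G(0) = 0
G(1) = mex{} = 0
G(2) = mex{} = 0
G(3) = mex{} = 0
G(4) = mex{0} = 1
G(5) = mex{0} = 1
G(6) = mex{0,0} = 1
G(7) = mex{0,0} = 1
G(8) = mex{1,0,0} = 2
G(9) = mex{1,0,0} = 2
G(10) = mex{1,1,0} = 2
G(11) = mex{1,1,0} = 2
G(12) = mex{2,1,1} = 0
G(13) = mex{2,1,1} = 0
G(14) = mex{2,2,1} = 0
G(15) = mex{2,2,1} = 0
G(16) = mex{0,2,2} = 1
G(17) = mex{0,2,2} = 1
G(18) = mex{0,0,2} = 1
G(19) = mex{0,0,2} = 1
G(20) = mex{1,0,0} = 2
G(21) = mex{1,0,0} = 2
G(22) = mex{1,1,0} = 2
G(23) = mex{1,1,0} = 2
Stack A: G(11) = 2.
Stack B: G(23) = 2.
Combined Grundy value = 2 ⊕ 2 = 0.
A winning move leaves total XOR = 0, i.e. changes one component's Grundy value g to g ⊕ X where X is the current total.
Stack A: target g' = 2⊕0 = 2, but every legal move changes the Grundy value (mex property), so 0 moves.
Stack B: target g' = 2⊕0 = 2, but every legal move changes the Grundy value (mex property), so 0 moves.

0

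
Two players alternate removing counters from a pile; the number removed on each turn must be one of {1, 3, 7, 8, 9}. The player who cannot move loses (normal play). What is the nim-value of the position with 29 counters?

G(0) = 0
G(1) = mex{0} = 1
G(2) = mex{1} = 0
G(3) = mex{0,0} = 1
G(4) = mex{1,1} = 0
G(5) = mex{0,0} = 1
G(6) = mex{1,1} = 0
G(7) = mex{0,0,0} = 1
G(8) = mex{1,1,1,0} = 2
G(9) = mex{2,0,0,1,0} = 3
G(10) = mex{3,1,1,0,1} = 2
G(11) = mex{2,2,0,1,0} = 3
G(12) = mex{3,3,1,0,1} = 2
G(13) = mex{2,2,0,1,0} = 3
G(14) = mex{3,3,1,0,1} = 2
G(15) = mex{2,2,2,1,0} = 3
G(16) = mex{3,3,3,2,1} = 0
G(17) = mex{0,2,2,3,2} = 1
G(18) = mex{1,3,3,2,3} = 0
G(19) = mex{0,0,2,3,2} = 1
G(20) = mex{1,1,3,2,3} = 0
G(21) = mex{0,0,2,3,2} = 1
G(22) = mex{1,1,3,2,3} = 0
G(23) = mex{0,0,0,3,2} = 1
G(24) = mex{1,1,1,0,3} = 2
G(25) = mex{2,0,0,1,0} = 3
G(26) = mex{3,1,1,0,1} = 2
G(27) = mex{2,2,0,1,0} = 3
G(28) = mex{3,3,1,0,1} = 2
G(29) = mex{2,2,0,1,0} = 3

3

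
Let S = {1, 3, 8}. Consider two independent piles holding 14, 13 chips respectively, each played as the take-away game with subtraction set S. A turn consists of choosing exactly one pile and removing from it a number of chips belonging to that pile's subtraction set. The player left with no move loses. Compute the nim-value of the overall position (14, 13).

1

All piles use S = {1, 3, 8}:
n :  0  1  2  3  4  5  6  7  8  9 10 11 12 13 14
G :  0  1  0  1  0  1  0  1  2  3  2  0  1  0  1
Pile A: G(14) = 1.
Pile B: G(13) = 0.
Combined Grundy value = 1 ⊕ 0 = 1.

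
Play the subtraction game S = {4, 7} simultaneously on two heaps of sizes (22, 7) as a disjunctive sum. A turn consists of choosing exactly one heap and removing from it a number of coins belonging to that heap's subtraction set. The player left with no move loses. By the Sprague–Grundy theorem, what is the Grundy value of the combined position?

1

All heaps use S = {4, 7}:
G(0) = 0
G(1) = mex{} = 0
G(2) = mex{} = 0
G(3) = mex{} = 0
G(4) = mex{0} = 1
G(5) = mex{0} = 1
G(6) = mex{0} = 1
G(7) = mex{0,0} = 1
G(8) = mex{1,0} = 2
G(9) = mex{1,0} = 2
G(10) = mex{1,0} = 2
G(11) = mex{1,1} = 0
G(12) = mex{2,1} = 0
G(13) = mex{2,1} = 0
G(14) = mex{2,1} = 0
G(15) = mex{0,2} = 1
G(16) = mex{0,2} = 1
G(17) = mex{0,2} = 1
G(18) = mex{0,0} = 1
G(19) = mex{1,0} = 2
G(20) = mex{1,0} = 2
G(21) = mex{1,0} = 2
G(22) = mex{1,1} = 0
Heap A: G(22) = 0.
Heap B: G(7) = 1.
Combined Grundy value = 0 ⊕ 1 = 1.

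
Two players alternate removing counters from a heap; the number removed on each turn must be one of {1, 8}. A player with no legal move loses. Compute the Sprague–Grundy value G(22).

0

n :  0  1  2  3  4  5  6  7  8  9 10 11 12 13 14 15 16 17 18 19 20 21 22
G :  0  1  0  1  0  1  0  1  2  0  1  0  1  0  1  0  1  2  0  1  0  1  0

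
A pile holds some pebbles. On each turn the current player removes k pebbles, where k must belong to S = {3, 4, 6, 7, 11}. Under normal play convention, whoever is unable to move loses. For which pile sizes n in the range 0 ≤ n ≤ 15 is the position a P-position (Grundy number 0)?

G(0) = 0
G(1) = mex{} = 0
G(2) = mex{} = 0
G(3) = mex{0} = 1
G(4) = mex{0,0} = 1
G(5) = mex{0,0} = 1
G(6) = mex{1,0,0} = 2
G(7) = mex{1,1,0,0} = 2
G(8) = mex{1,1,0,0} = 2
G(9) = mex{2,1,1,0} = 3
G(10) = mex{2,2,1,1} = 0
G(11) = mex{2,2,1,1,0} = 3
G(12) = mex{3,2,2,1,0} = 4
G(13) = mex{0,3,2,2,0} = 1
G(14) = mex{3,0,2,2,1} = 4
G(15) = mex{4,3,3,2,1} = 0
P-positions are exactly the n with G(n) = 0.

0, 1, 2, 10, 15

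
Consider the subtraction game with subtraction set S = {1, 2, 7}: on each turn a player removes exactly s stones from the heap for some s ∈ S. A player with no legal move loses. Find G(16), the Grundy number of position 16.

1

G(0) = 0
G(1) = mex{0} = 1
G(2) = mex{1,0} = 2
G(3) = mex{2,1} = 0
G(4) = mex{0,2} = 1
G(5) = mex{1,0} = 2
G(6) = mex{2,1} = 0
G(7) = mex{0,2,0} = 1
G(8) = mex{1,0,1} = 2
G(9) = mex{2,1,2} = 0
G(10) = mex{0,2,0} = 1
G(11) = mex{1,0,1} = 2
G(12) = mex{2,1,2} = 0
G(13) = mex{0,2,0} = 1
G(14) = mex{1,0,1} = 2
G(15) = mex{2,1,2} = 0
G(16) = mex{0,2,0} = 1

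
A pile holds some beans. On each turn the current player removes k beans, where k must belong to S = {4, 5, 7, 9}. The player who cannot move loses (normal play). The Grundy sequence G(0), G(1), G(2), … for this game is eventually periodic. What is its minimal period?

13

n :  0  1  2  3  4  5  6  7  8  9 10 11 12 13 14 15 16 17 18 19 20 21 22 23 24 25 26 27
G :  0  0  0  0  1  1  1  1  2  2  2  2  3  0  0  0  0  1  1  1  1  2  2  2  2  3  0  0
G(n+13) = G(n) holds for n = 0,…,8 (a full window of length max(S) = 9), so the sequence is purely periodic with period 13.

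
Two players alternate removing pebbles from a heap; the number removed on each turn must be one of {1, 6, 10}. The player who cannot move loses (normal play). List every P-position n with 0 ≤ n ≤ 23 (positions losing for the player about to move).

0, 2, 4, 7, 9, 11, 16, 18, 20, 23

G(0) = 0
G(1) = mex{0} = 1
G(2) = mex{1} = 0
G(3) = mex{0} = 1
G(4) = mex{1} = 0
G(5) = mex{0} = 1
G(6) = mex{1,0} = 2
G(7) = mex{2,1} = 0
G(8) = mex{0,0} = 1
G(9) = mex{1,1} = 0
G(10) = mex{0,0,0} = 1
G(11) = mex{1,1,1} = 0
G(12) = mex{0,2,0} = 1
G(13) = mex{1,0,1} = 2
G(14) = mex{2,1,0} = 3
G(15) = mex{3,0,1} = 2
G(16) = mex{2,1,2} = 0
G(17) = mex{0,0,0} = 1
G(18) = mex{1,1,1} = 0
G(19) = mex{0,2,0} = 1
G(20) = mex{1,3,1} = 0
G(21) = mex{0,2,0} = 1
G(22) = mex{1,0,1} = 2
G(23) = mex{2,1,2} = 0
P-positions are exactly the n with G(n) = 0.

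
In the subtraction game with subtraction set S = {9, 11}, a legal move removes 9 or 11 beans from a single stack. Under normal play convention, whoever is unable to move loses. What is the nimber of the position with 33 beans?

G(0) = 0
G(1) = mex{} = 0
G(2) = mex{} = 0
G(3) = mex{} = 0
G(4) = mex{} = 0
G(5) = mex{} = 0
G(6) = mex{} = 0
G(7) = mex{} = 0
G(8) = mex{} = 0
G(9) = mex{0} = 1
G(10) = mex{0} = 1
G(11) = mex{0,0} = 1
G(12) = mex{0,0} = 1
G(13) = mex{0,0} = 1
G(14) = mex{0,0} = 1
G(15) = mex{0,0} = 1
G(16) = mex{0,0} = 1
G(17) = mex{0,0} = 1
G(18) = mex{1,0} = 2
G(19) = mex{1,0} = 2
G(20) = mex{1,1} = 0
G(21) = mex{1,1} = 0
G(22) = mex{1,1} = 0
G(23) = mex{1,1} = 0
G(24) = mex{1,1} = 0
G(25) = mex{1,1} = 0
G(26) = mex{1,1} = 0
G(27) = mex{2,1} = 0
G(28) = mex{2,1} = 0
G(29) = mex{0,2} = 1
G(30) = mex{0,2} = 1
G(31) = mex{0,0} = 1
G(32) = mex{0,0} = 1
G(33) = mex{0,0} = 1

1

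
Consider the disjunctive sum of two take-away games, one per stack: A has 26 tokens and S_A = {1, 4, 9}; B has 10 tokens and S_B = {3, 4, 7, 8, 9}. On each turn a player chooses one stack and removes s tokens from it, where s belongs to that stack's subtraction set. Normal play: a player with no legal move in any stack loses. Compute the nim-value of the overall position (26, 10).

2

Stack A, S = {1, 4, 9}:
n :  0  1  2  3  4  5  6  7  8  9 10 11 12 13 14 15 16 17 18 19 20 21 22 23 24 25 26
G :  0  1  0  1  2  0  1  0  1  2  0  1  0  1  2  0  1  0  1  2  0  1  0  1  2  0  1
G_A(26) = 1.
Stack B, S = {3, 4, 7, 8, 9}:
G(0) = 0
G(1) = mex{} = 0
G(2) = mex{} = 0
G(3) = mex{0} = 1
G(4) = mex{0,0} = 1
G(5) = mex{0,0} = 1
G(6) = mex{1,0} = 2
G(7) = mex{1,1,0} = 2
G(8) = mex{1,1,0,0} = 2
G(9) = mex{2,1,0,0,0} = 3
G(10) = mex{2,2,1,0,0} = 3
G_B(10) = 3.
Combined Grundy value = 1 ⊕ 3 = 2.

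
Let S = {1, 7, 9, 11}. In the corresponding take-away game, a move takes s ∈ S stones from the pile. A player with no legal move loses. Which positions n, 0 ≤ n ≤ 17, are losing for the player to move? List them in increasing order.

G(0) = 0
G(1) = mex{0} = 1
G(2) = mex{1} = 0
G(3) = mex{0} = 1
G(4) = mex{1} = 0
G(5) = mex{0} = 1
G(6) = mex{1} = 0
G(7) = mex{0,0} = 1
G(8) = mex{1,1} = 0
G(9) = mex{0,0,0} = 1
G(10) = mex{1,1,1} = 0
G(11) = mex{0,0,0,0} = 1
G(12) = mex{1,1,1,1} = 0
G(13) = mex{0,0,0,0} = 1
G(14) = mex{1,1,1,1} = 0
G(15) = mex{0,0,0,0} = 1
G(16) = mex{1,1,1,1} = 0
G(17) = mex{0,0,0,0} = 1
P-positions are exactly the n with G(n) = 0.

0, 2, 4, 6, 8, 10, 12, 14, 16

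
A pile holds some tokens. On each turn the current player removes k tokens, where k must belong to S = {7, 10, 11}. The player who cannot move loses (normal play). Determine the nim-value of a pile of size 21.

0

G(0) = 0
G(1) = mex{} = 0
G(2) = mex{} = 0
G(3) = mex{} = 0
G(4) = mex{} = 0
G(5) = mex{} = 0
G(6) = mex{} = 0
G(7) = mex{0} = 1
G(8) = mex{0} = 1
G(9) = mex{0} = 1
G(10) = mex{0,0} = 1
G(11) = mex{0,0,0} = 1
G(12) = mex{0,0,0} = 1
G(13) = mex{0,0,0} = 1
G(14) = mex{1,0,0} = 2
G(15) = mex{1,0,0} = 2
G(16) = mex{1,0,0} = 2
G(17) = mex{1,1,0} = 2
G(18) = mex{1,1,1} = 0
G(19) = mex{1,1,1} = 0
G(20) = mex{1,1,1} = 0
G(21) = mex{2,1,1} = 0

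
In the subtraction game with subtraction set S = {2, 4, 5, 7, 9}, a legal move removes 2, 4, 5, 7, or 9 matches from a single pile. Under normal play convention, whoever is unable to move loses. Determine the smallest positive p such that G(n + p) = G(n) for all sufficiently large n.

G(0) = 0
G(1) = mex{} = 0
G(2) = mex{0} = 1
G(3) = mex{0} = 1
G(4) = mex{1,0} = 2
G(5) = mex{1,0,0} = 2
G(6) = mex{2,1,0} = 3
G(7) = mex{2,1,1,0} = 3
G(8) = mex{3,2,1,0} = 4
G(9) = mex{3,2,2,1,0} = 4
G(10) = mex{4,3,2,1,0} = 5
G(11) = mex{4,3,3,2,1} = 0
G(12) = mex{5,4,3,2,1} = 0
G(13) = mex{0,4,4,3,2} = 1
G(14) = mex{0,5,4,3,2} = 1
G(15) = mex{1,0,5,4,3} = 2
G(16) = mex{1,0,0,4,3} = 2
G(17) = mex{2,1,0,5,4} = 3
G(18) = mex{2,1,1,0,4} = 3
G(19) = mex{3,2,1,0,5} = 4
G(20) = mex{3,2,2,1,0} = 4
G(21) = mex{4,3,2,1,0} = 5
G(22) = mex{4,3,3,2,1} = 0
G(23) = mex{5,4,3,2,1} = 0
G(n+11) = G(n) holds for n = 0,…,8 (a full window of length max(S) = 9), so the sequence is purely periodic with period 11.

11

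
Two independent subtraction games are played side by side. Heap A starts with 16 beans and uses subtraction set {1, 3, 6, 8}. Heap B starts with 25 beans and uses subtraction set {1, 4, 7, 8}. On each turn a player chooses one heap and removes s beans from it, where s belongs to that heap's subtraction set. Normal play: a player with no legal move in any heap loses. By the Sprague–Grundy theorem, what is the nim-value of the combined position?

3

Heap A, S = {1, 3, 6, 8}:
n :  0  1  2  3  4  5  6  7  8  9 10 11 12 13 14 15 16
G :  0  1  0  1  0  1  2  3  2  0  1  0  1  0  1  2  3
G_A(16) = 3.
Heap B, S = {1, 4, 7, 8}:
n :  0  1  2  3  4  5  6  7  8  9 10 11 12 13 14 15 16 17 18 19 20 21 22 23 24 25
G :  0  1  0  1  2  0  1  2  3  2  3  0  1  3  0  1  0  1  2  3  2  4  3  2  3  0
G_B(25) = 0.
Combined Grundy value = 3 ⊕ 0 = 3.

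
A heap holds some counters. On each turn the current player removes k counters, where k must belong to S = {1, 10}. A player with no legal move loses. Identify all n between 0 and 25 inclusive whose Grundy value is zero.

0, 2, 4, 6, 8, 11, 13, 15, 17, 19, 22, 24

G(0) = 0
G(1) = mex{0} = 1
G(2) = mex{1} = 0
G(3) = mex{0} = 1
G(4) = mex{1} = 0
G(5) = mex{0} = 1
G(6) = mex{1} = 0
G(7) = mex{0} = 1
G(8) = mex{1} = 0
G(9) = mex{0} = 1
G(10) = mex{1,0} = 2
G(11) = mex{2,1} = 0
G(12) = mex{0,0} = 1
G(13) = mex{1,1} = 0
G(14) = mex{0,0} = 1
G(15) = mex{1,1} = 0
G(16) = mex{0,0} = 1
G(17) = mex{1,1} = 0
G(18) = mex{0,0} = 1
G(19) = mex{1,1} = 0
G(20) = mex{0,2} = 1
G(21) = mex{1,0} = 2
G(22) = mex{2,1} = 0
G(23) = mex{0,0} = 1
G(24) = mex{1,1} = 0
G(25) = mex{0,0} = 1
P-positions are exactly the n with G(n) = 0.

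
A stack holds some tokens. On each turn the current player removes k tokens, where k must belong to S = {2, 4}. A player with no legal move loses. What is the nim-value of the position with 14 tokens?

n :  0  1  2  3  4  5  6  7  8  9 10 11 12 13 14
G :  0  0  1  1  2  2  0  0  1  1  2  2  0  0  1

1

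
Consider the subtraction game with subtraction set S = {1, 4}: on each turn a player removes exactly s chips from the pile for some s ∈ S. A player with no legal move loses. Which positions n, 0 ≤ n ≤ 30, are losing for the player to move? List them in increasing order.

0, 2, 5, 7, 10, 12, 15, 17, 20, 22, 25, 27, 30

G(0) = 0
G(1) = mex{0} = 1
G(2) = mex{1} = 0
G(3) = mex{0} = 1
G(4) = mex{1,0} = 2
G(5) = mex{2,1} = 0
G(6) = mex{0,0} = 1
G(7) = mex{1,1} = 0
G(8) = mex{0,2} = 1
G(9) = mex{1,0} = 2
G(10) = mex{2,1} = 0
G(11) = mex{0,0} = 1
G(12) = mex{1,1} = 0
G(13) = mex{0,2} = 1
G(14) = mex{1,0} = 2
G(15) = mex{2,1} = 0
G(16) = mex{0,0} = 1
G(17) = mex{1,1} = 0
G(18) = mex{0,2} = 1
G(19) = mex{1,0} = 2
G(20) = mex{2,1} = 0
G(21) = mex{0,0} = 1
G(22) = mex{1,1} = 0
G(23) = mex{0,2} = 1
G(24) = mex{1,0} = 2
G(25) = mex{2,1} = 0
G(26) = mex{0,0} = 1
G(27) = mex{1,1} = 0
G(28) = mex{0,2} = 1
G(29) = mex{1,0} = 2
G(30) = mex{2,1} = 0
P-positions are exactly the n with G(n) = 0.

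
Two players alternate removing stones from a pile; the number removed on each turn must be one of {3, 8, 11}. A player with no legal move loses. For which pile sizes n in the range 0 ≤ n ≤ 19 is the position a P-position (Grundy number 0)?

0, 1, 2, 6, 7, 16

n :  0  1  2  3  4  5  6  7  8  9 10 11 12 13 14 15 16 17 18 19
G :  0  0  0  1  1  1  0  0  2  1  1  3  2  2  2  3  0  3  2  1
P-positions are exactly the n with G(n) = 0.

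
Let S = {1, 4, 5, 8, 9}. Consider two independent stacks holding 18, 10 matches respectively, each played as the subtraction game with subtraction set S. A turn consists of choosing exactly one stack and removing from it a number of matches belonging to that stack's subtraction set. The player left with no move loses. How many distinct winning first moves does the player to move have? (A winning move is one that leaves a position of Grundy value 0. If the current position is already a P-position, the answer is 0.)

All stacks use S = {1, 4, 5, 8, 9}:
G(0) = 0
G(1) = mex{0} = 1
G(2) = mex{1} = 0
G(3) = mex{0} = 1
G(4) = mex{1,0} = 2
G(5) = mex{2,1,0} = 3
G(6) = mex{3,0,1} = 2
G(7) = mex{2,1,0} = 3
G(8) = mex{3,2,1,0} = 4
G(9) = mex{4,3,2,1,0} = 5
G(10) = mex{5,2,3,0,1} = 4
G(11) = mex{4,3,2,1,0} = 5
G(12) = mex{5,4,3,2,1} = 0
G(13) = mex{0,5,4,3,2} = 1
G(14) = mex{1,4,5,2,3} = 0
G(15) = mex{0,5,4,3,2} = 1
G(16) = mex{1,0,5,4,3} = 2
G(17) = mex{2,1,0,5,4} = 3
G(18) = mex{3,0,1,4,5} = 2
Stack A: G(18) = 2.
Stack B: G(10) = 4.
Combined Grundy value = 2 ⊕ 4 = 6.
A winning move leaves total XOR = 0, i.e. changes one component's Grundy value g to g ⊕ X where X is the current total.
Stack A: need g' = 2⊕6 = 4. Options: 18−1→G=3, 18−4→G=0, 18−5→G=1, 18−8→G=4, 18−9→G=5. Hits: 1.
Stack B: need g' = 4⊕6 = 2. Options: 10−1→G=5, 10−4→G=2, 10−5→G=3, 10−8→G=0, 10−9→G=1. Hits: 1.

2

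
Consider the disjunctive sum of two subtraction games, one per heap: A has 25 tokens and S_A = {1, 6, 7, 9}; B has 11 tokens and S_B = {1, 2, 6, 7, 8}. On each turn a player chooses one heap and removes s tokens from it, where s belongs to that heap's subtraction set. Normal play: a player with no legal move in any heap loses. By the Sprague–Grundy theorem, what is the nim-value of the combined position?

Heap A, S = {1, 6, 7, 9}:
G(0) = 0
G(1) = mex{0} = 1
G(2) = mex{1} = 0
G(3) = mex{0} = 1
G(4) = mex{1} = 0
G(5) = mex{0} = 1
G(6) = mex{1,0} = 2
G(7) = mex{2,1,0} = 3
G(8) = mex{3,0,1} = 2
G(9) = mex{2,1,0,0} = 3
G(10) = mex{3,0,1,1} = 2
G(11) = mex{2,1,0,0} = 3
G(12) = mex{3,2,1,1} = 0
G(13) = mex{0,3,2,0} = 1
G(14) = mex{1,2,3,1} = 0
G(15) = mex{0,3,2,2} = 1
G(16) = mex{1,2,3,3} = 0
G(17) = mex{0,3,2,2} = 1
G(18) = mex{1,0,3,3} = 2
G(19) = mex{2,1,0,2} = 3
G(20) = mex{3,0,1,3} = 2
G(21) = mex{2,1,0,0} = 3
G(22) = mex{3,0,1,1} = 2
G(23) = mex{2,1,0,0} = 3
G(24) = mex{3,2,1,1} = 0
G(25) = mex{0,3,2,0} = 1
G_A(25) = 1.
Heap B, S = {1, 2, 6, 7, 8}:
n :  0  1  2  3  4  5  6  7  8  9 10 11
G :  0  1  2  0  1  2  3  4  5  3  4  5
G_B(11) = 5.
Combined Grundy value = 1 ⊕ 5 = 4.

4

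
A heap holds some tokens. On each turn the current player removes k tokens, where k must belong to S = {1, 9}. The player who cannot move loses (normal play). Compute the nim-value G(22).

0

G(0) = 0
G(1) = mex{0} = 1
G(2) = mex{1} = 0
G(3) = mex{0} = 1
G(4) = mex{1} = 0
G(5) = mex{0} = 1
G(6) = mex{1} = 0
G(7) = mex{0} = 1
G(8) = mex{1} = 0
G(9) = mex{0,0} = 1
G(10) = mex{1,1} = 0
G(11) = mex{0,0} = 1
G(12) = mex{1,1} = 0
G(13) = mex{0,0} = 1
G(14) = mex{1,1} = 0
G(15) = mex{0,0} = 1
G(16) = mex{1,1} = 0
G(17) = mex{0,0} = 1
G(18) = mex{1,1} = 0
G(19) = mex{0,0} = 1
G(20) = mex{1,1} = 0
G(21) = mex{0,0} = 1
G(22) = mex{1,1} = 0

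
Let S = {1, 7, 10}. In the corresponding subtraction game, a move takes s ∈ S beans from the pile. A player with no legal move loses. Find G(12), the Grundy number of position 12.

2

n :  0  1  2  3  4  5  6  7  8  9 10 11 12
G :  0  1  0  1  0  1  0  1  0  1  2  3  2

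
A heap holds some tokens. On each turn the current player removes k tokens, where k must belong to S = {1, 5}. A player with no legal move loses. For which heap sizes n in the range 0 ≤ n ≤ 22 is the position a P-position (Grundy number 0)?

0, 2, 4, 6, 8, 10, 12, 14, 16, 18, 20, 22

n :  0  1  2  3  4  5  6  7  8  9 10 11 12 13 14 15 16 17 18 19 20 21 22
G :  0  1  0  1  0  1  0  1  0  1  0  1  0  1  0  1  0  1  0  1  0  1  0
P-positions are exactly the n with G(n) = 0.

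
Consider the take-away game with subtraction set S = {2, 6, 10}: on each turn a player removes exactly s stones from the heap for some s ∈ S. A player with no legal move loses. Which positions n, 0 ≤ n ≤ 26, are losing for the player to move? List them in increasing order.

G(0) = 0
G(1) = mex{} = 0
G(2) = mex{0} = 1
G(3) = mex{0} = 1
G(4) = mex{1} = 0
G(5) = mex{1} = 0
G(6) = mex{0,0} = 1
G(7) = mex{0,0} = 1
G(8) = mex{1,1} = 0
G(9) = mex{1,1} = 0
G(10) = mex{0,0,0} = 1
G(11) = mex{0,0,0} = 1
G(12) = mex{1,1,1} = 0
G(13) = mex{1,1,1} = 0
G(14) = mex{0,0,0} = 1
G(15) = mex{0,0,0} = 1
G(16) = mex{1,1,1} = 0
G(17) = mex{1,1,1} = 0
G(18) = mex{0,0,0} = 1
G(19) = mex{0,0,0} = 1
G(20) = mex{1,1,1} = 0
G(21) = mex{1,1,1} = 0
G(22) = mex{0,0,0} = 1
G(23) = mex{0,0,0} = 1
G(24) = mex{1,1,1} = 0
G(25) = mex{1,1,1} = 0
G(26) = mex{0,0,0} = 1
P-positions are exactly the n with G(n) = 0.

0, 1, 4, 5, 8, 9, 12, 13, 16, 17, 20, 21, 24, 25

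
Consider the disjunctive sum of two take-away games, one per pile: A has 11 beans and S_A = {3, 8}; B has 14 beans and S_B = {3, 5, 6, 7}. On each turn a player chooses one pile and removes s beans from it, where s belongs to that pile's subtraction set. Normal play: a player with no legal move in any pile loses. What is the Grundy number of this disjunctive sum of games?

1

Pile A, S = {3, 8}:
G(0) = 0
G(1) = mex{} = 0
G(2) = mex{} = 0
G(3) = mex{0} = 1
G(4) = mex{0} = 1
G(5) = mex{0} = 1
G(6) = mex{1} = 0
G(7) = mex{1} = 0
G(8) = mex{1,0} = 2
G(9) = mex{0,0} = 1
G(10) = mex{0,0} = 1
G(11) = mex{2,1} = 0
G_A(11) = 0.
Pile B, S = {3, 5, 6, 7}:
G(0) = 0
G(1) = mex{} = 0
G(2) = mex{} = 0
G(3) = mex{0} = 1
G(4) = mex{0} = 1
G(5) = mex{0,0} = 1
G(6) = mex{1,0,0} = 2
G(7) = mex{1,0,0,0} = 2
G(8) = mex{1,1,0,0} = 2
G(9) = mex{2,1,1,0} = 3
G(10) = mex{2,1,1,1} = 0
G(11) = mex{2,2,1,1} = 0
G(12) = mex{3,2,2,1} = 0
G(13) = mex{0,2,2,2} = 1
G(14) = mex{0,3,2,2} = 1
G_B(14) = 1.
Combined Grundy value = 0 ⊕ 1 = 1.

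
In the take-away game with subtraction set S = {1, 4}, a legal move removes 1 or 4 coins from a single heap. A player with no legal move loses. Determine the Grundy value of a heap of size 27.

n :  0  1  2  3  4  5  6  7  8  9 10 11 12 13 14 15 16 17 18 19 20 21 22 23 24 25 26 27
G :  0  1  0  1  2  0  1  0  1  2  0  1  0  1  2  0  1  0  1  2  0  1  0  1  2  0  1  0

0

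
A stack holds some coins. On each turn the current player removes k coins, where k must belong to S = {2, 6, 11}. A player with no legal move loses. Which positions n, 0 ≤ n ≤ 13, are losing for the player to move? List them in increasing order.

0, 1, 4, 5, 8, 9, 13

G(0) = 0
G(1) = mex{} = 0
G(2) = mex{0} = 1
G(3) = mex{0} = 1
G(4) = mex{1} = 0
G(5) = mex{1} = 0
G(6) = mex{0,0} = 1
G(7) = mex{0,0} = 1
G(8) = mex{1,1} = 0
G(9) = mex{1,1} = 0
G(10) = mex{0,0} = 1
G(11) = mex{0,0,0} = 1
G(12) = mex{1,1,0} = 2
G(13) = mex{1,1,1} = 0
P-positions are exactly the n with G(n) = 0.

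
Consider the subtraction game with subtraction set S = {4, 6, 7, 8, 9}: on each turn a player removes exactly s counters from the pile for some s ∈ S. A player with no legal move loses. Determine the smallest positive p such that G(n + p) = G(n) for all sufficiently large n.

n :  0  1  2  3  4  5  6  7  8  9 10 11 12 13 14 15 16 17 18 19 20 21 22 23 24 25 26 27
G :  0  0  0  0  1  1  1  1  2  2  2  2  3  0  0  0  0  1  1  1  1  2  2  2  2  3  0  0
G(n+13) = G(n) holds for n = 0,…,8 (a full window of length max(S) = 9), so the sequence is purely periodic with period 13.

13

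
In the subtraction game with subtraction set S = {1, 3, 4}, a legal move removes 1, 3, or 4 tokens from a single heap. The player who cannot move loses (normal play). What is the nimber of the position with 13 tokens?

G(0) = 0
G(1) = mex{0} = 1
G(2) = mex{1} = 0
G(3) = mex{0,0} = 1
G(4) = mex{1,1,0} = 2
G(5) = mex{2,0,1} = 3
G(6) = mex{3,1,0} = 2
G(7) = mex{2,2,1} = 0
G(8) = mex{0,3,2} = 1
G(9) = mex{1,2,3} = 0
G(10) = mex{0,0,2} = 1
G(11) = mex{1,1,0} = 2
G(12) = mex{2,0,1} = 3
G(13) = mex{3,1,0} = 2

2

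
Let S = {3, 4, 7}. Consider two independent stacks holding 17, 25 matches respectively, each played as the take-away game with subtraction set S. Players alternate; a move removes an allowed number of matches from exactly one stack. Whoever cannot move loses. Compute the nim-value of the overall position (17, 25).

3

All stacks use S = {3, 4, 7}:
G(0) = 0
G(1) = mex{} = 0
G(2) = mex{} = 0
G(3) = mex{0} = 1
G(4) = mex{0,0} = 1
G(5) = mex{0,0} = 1
G(6) = mex{1,0} = 2
G(7) = mex{1,1,0} = 2
G(8) = mex{1,1,0} = 2
G(9) = mex{2,1,0} = 3
G(10) = mex{2,2,1} = 0
G(11) = mex{2,2,1} = 0
G(12) = mex{3,2,1} = 0
G(13) = mex{0,3,2} = 1
G(14) = mex{0,0,2} = 1
G(15) = mex{0,0,2} = 1
G(16) = mex{1,0,3} = 2
G(17) = mex{1,1,0} = 2
G(18) = mex{1,1,0} = 2
G(19) = mex{2,1,0} = 3
G(20) = mex{2,2,1} = 0
G(21) = mex{2,2,1} = 0
G(22) = mex{3,2,1} = 0
G(23) = mex{0,3,2} = 1
G(24) = mex{0,0,2} = 1
G(25) = mex{0,0,2} = 1
Stack A: G(17) = 2.
Stack B: G(25) = 1.
Combined Grundy value = 2 ⊕ 1 = 3.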